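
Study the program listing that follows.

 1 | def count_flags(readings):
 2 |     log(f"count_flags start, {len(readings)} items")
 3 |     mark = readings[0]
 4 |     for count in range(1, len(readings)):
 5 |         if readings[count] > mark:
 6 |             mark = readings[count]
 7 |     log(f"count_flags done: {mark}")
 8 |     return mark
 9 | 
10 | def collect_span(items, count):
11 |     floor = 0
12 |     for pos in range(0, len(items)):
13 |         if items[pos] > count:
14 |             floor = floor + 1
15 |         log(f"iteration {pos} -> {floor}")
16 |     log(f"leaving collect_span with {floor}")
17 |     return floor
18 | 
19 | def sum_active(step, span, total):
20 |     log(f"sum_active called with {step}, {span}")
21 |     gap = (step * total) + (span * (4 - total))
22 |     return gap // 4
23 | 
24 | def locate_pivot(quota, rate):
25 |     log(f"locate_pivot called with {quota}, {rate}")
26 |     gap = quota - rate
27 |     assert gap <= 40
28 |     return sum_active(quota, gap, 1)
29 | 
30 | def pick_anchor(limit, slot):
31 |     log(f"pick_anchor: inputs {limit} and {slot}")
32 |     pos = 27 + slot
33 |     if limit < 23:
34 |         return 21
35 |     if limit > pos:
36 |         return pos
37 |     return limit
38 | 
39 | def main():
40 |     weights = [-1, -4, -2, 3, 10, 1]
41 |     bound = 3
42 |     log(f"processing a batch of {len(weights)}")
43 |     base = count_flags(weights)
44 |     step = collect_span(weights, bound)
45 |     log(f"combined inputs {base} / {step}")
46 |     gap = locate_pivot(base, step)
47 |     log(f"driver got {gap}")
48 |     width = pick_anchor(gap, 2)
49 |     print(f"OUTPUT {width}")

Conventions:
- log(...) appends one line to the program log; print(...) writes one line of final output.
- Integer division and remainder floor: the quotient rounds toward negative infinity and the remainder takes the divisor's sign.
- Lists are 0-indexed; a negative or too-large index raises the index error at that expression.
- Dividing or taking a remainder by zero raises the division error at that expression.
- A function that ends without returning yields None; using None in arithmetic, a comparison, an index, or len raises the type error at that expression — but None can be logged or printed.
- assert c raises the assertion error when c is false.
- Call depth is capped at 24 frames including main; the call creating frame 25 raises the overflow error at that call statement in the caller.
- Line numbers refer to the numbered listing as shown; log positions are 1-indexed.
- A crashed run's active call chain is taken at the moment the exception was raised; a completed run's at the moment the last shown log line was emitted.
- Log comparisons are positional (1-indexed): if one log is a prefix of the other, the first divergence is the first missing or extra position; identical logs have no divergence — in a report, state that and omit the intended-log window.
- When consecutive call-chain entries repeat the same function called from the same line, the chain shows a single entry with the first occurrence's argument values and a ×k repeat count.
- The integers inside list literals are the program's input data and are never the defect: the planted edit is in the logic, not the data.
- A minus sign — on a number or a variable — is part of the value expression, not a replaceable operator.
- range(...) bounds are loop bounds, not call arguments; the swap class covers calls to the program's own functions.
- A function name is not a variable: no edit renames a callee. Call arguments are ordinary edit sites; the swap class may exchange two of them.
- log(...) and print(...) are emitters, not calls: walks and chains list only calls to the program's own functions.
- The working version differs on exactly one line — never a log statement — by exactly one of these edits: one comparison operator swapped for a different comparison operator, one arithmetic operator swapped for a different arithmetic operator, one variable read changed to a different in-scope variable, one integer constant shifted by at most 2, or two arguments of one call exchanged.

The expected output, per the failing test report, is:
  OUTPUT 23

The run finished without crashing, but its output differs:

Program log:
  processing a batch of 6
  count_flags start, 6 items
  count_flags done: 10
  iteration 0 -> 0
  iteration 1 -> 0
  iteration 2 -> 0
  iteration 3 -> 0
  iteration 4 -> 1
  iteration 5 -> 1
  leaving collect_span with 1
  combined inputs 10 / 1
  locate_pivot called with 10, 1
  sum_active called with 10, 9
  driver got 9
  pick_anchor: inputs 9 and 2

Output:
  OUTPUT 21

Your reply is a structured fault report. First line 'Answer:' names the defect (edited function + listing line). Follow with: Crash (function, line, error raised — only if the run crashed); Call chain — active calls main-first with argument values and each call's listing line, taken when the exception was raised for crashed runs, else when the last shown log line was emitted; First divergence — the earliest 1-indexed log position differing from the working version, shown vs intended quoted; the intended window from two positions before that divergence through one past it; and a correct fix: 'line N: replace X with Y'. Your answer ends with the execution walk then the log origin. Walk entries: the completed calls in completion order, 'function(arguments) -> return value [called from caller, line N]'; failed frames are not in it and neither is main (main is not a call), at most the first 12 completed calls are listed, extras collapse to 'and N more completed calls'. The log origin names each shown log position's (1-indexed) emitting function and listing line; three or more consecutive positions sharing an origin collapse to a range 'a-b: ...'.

Answer: the defect is in pick_anchor at line 34.
The tell: Nothing in the log betrays the bug — only the output does.
Call chain: main -> pick_anchor(9, 2) (called at line 48).
First divergence: none; the two logs match at every position.
Execution walk:
  count_flags([-1, -4, -2, 3, 10, 1]) -> 10  [called from main, line 43]
  collect_span([-1, -4, -2, 3, 10, 1], 3) -> 1  [called from main, line 44]
  sum_active(10, 9, 1) -> 9  [called from locate_pivot, line 28]
  locate_pivot(10, 1) -> 9  [called from main, line 46]
  pick_anchor(9, 2) -> 21  [called from main, line 48]
Origin of each log line:
  1: logged in main at line 42
  2: logged in count_flags at line 2
  3: logged in count_flags at line 7
  4-9: logged in collect_span at line 15
  10: logged in collect_span at line 16
  11: logged in main at line 45
  12: logged in locate_pivot at line 25
  13: logged in sum_active at line 20
  14: logged in main at line 47
  15: logged in pick_anchor at line 31
A correct fix: line 34: replace `21` with `23`.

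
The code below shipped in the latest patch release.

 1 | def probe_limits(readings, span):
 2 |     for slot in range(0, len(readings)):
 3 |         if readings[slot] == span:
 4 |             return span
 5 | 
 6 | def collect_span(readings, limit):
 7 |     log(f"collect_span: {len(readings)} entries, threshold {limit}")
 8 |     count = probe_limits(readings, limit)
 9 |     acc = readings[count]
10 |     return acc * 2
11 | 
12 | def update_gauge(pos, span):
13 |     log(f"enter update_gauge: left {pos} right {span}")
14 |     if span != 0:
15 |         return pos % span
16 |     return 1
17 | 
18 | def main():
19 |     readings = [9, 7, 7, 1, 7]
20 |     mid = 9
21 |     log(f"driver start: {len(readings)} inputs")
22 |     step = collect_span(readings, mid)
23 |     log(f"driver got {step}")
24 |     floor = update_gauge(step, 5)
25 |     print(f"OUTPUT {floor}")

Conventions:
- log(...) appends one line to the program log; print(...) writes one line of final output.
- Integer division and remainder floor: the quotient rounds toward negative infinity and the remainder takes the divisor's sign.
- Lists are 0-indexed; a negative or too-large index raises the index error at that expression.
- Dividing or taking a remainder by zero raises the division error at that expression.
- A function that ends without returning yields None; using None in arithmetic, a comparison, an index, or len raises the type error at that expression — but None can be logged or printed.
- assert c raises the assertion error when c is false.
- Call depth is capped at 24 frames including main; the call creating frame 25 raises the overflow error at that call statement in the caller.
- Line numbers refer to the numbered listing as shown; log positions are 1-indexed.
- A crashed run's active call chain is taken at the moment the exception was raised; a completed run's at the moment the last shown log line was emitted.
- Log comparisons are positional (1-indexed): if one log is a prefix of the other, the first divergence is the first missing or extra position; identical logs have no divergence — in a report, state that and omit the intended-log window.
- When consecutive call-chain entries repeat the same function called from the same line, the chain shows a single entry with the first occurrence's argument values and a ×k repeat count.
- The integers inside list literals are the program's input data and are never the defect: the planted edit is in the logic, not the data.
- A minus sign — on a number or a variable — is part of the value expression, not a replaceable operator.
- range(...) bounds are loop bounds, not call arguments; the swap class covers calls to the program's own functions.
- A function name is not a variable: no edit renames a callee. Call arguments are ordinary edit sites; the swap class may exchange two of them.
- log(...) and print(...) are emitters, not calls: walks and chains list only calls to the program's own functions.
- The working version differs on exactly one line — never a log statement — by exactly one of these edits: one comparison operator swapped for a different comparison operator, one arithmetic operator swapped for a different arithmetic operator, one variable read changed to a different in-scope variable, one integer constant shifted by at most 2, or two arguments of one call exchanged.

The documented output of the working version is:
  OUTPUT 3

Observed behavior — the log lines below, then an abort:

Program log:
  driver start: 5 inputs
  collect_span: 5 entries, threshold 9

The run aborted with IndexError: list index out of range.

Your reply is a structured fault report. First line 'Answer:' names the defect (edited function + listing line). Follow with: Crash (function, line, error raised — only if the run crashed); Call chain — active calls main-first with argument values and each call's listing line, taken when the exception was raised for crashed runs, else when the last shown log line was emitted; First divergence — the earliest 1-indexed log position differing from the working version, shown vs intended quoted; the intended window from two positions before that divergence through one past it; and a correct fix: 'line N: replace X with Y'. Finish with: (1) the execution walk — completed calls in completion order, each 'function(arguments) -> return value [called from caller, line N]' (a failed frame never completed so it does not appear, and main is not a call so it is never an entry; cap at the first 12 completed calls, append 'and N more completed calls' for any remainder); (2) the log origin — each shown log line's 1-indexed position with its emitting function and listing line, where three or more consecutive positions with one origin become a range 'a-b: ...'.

Answer: the defect is in probe_limits at line 4.
Key observation: After 2 matching log lines the faulty run goes silent, while the working version continues with 'driver got 18'.
Crash: collect_span, line 9, IndexError.
Call chain: main -> collect_span([9, 7, 7, 1, 7], 9) (called at line 22).
First divergence: position 3 — the faulty run's log ends after 2 lines; the working version continues with 'driver got 18'.
Intended log window:
  1: driver start: 5 inputs
  2: collect_span: 5 entries, threshold 9
  3: driver got 18
  4: enter update_gauge: left 18 right 5
Execution walk:
  probe_limits([9, 7, 7, 1, 7], 9) -> 9  [called from collect_span, line 8]
Log line origins:
  1 — main, line 21
  2 — collect_span, line 7
A correct fix: line 4: replace `span` with `slot`.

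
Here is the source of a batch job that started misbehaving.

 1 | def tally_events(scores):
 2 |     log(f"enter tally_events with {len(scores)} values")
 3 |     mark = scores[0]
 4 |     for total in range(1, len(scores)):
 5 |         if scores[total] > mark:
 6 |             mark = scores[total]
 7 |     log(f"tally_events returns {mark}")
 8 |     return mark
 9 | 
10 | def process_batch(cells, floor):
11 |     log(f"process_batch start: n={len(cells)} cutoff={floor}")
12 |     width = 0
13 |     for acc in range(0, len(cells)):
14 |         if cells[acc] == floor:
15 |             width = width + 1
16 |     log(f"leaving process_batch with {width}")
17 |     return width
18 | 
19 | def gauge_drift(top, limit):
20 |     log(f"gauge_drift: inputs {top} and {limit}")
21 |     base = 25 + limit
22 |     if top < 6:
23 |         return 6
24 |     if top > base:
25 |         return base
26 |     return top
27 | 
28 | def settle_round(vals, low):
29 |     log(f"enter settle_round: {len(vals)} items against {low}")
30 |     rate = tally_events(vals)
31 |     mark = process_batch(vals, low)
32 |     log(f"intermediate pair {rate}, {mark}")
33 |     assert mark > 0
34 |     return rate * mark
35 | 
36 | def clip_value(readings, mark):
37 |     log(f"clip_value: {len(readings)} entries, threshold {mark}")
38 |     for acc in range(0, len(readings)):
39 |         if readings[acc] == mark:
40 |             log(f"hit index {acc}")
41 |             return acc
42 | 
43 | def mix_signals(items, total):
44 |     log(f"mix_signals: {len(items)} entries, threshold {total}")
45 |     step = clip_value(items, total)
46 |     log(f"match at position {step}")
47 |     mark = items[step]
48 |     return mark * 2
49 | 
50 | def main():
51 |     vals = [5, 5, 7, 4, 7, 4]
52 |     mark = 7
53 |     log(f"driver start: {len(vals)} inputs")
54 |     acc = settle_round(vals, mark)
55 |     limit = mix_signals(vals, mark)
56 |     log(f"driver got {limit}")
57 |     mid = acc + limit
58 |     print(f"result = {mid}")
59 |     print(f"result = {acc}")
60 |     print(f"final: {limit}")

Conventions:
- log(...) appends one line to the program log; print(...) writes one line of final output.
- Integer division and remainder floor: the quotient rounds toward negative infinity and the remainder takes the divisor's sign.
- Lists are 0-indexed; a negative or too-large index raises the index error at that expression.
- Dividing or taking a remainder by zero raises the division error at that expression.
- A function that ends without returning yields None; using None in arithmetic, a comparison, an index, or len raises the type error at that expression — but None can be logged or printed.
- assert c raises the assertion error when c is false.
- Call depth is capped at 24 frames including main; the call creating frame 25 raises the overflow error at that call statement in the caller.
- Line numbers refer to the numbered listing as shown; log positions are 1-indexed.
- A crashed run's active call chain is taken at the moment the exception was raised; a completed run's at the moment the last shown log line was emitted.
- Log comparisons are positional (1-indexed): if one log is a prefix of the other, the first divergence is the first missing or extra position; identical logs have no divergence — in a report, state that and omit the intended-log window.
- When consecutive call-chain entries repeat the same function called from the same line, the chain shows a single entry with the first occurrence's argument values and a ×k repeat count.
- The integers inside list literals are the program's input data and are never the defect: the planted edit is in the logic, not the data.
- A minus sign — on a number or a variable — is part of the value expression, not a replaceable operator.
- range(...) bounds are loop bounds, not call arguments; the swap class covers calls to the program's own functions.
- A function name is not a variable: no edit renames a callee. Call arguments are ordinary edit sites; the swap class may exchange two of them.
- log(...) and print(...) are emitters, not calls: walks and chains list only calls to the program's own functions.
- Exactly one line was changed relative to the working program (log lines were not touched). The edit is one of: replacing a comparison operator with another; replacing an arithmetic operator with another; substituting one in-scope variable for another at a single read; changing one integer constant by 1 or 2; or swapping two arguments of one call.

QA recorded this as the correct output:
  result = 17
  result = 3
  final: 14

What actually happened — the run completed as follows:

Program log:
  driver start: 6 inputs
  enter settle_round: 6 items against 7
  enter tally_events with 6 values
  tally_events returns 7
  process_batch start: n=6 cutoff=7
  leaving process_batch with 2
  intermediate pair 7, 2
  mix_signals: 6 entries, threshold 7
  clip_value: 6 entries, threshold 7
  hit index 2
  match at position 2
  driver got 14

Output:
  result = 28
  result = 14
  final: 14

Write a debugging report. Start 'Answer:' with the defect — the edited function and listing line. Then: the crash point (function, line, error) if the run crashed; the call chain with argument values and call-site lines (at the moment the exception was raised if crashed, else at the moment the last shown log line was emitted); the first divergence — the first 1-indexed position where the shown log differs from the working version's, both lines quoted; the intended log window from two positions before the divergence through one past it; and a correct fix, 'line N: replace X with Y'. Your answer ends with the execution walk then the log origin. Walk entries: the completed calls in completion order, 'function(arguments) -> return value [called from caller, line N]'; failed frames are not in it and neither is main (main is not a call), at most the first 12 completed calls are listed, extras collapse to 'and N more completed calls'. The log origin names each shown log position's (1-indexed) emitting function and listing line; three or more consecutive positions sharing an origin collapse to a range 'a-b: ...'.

Answer: the defect is in settle_round at line 34.
Key fact: The logs agree in full; only the final output differs.
Call chain: main.
First divergence: none — the logs agree in full.
Execution walk:
  tally_events([5, 5, 7, 4, 7, 4]) -> 7  [called from settle_round, line 30]
  process_batch([5, 5, 7, 4, 7, 4], 7) -> 2  [called from settle_round, line 31]
  settle_round([5, 5, 7, 4, 7, 4], 7) -> 14  [called from main, line 54]
  clip_value([5, 5, 7, 4, 7, 4], 7) -> 2  [called from mix_signals, line 45]
  mix_signals([5, 5, 7, 4, 7, 4], 7) -> 14  [called from main, line 55]
Log origin:
  1 — main, line 53
  2 — settle_round, line 29
  3 — tally_events, line 2
  4 — tally_events, line 7
  5 — process_batch, line 11
  6 — process_batch, line 16
  7 — settle_round, line 32
  8 — mix_signals, line 44
  9 — clip_value, line 37
  10 — clip_value, line 40
  11 — mix_signals, line 46
  12 — main, line 56
A correct fix: line 34: replace `*` with `//`.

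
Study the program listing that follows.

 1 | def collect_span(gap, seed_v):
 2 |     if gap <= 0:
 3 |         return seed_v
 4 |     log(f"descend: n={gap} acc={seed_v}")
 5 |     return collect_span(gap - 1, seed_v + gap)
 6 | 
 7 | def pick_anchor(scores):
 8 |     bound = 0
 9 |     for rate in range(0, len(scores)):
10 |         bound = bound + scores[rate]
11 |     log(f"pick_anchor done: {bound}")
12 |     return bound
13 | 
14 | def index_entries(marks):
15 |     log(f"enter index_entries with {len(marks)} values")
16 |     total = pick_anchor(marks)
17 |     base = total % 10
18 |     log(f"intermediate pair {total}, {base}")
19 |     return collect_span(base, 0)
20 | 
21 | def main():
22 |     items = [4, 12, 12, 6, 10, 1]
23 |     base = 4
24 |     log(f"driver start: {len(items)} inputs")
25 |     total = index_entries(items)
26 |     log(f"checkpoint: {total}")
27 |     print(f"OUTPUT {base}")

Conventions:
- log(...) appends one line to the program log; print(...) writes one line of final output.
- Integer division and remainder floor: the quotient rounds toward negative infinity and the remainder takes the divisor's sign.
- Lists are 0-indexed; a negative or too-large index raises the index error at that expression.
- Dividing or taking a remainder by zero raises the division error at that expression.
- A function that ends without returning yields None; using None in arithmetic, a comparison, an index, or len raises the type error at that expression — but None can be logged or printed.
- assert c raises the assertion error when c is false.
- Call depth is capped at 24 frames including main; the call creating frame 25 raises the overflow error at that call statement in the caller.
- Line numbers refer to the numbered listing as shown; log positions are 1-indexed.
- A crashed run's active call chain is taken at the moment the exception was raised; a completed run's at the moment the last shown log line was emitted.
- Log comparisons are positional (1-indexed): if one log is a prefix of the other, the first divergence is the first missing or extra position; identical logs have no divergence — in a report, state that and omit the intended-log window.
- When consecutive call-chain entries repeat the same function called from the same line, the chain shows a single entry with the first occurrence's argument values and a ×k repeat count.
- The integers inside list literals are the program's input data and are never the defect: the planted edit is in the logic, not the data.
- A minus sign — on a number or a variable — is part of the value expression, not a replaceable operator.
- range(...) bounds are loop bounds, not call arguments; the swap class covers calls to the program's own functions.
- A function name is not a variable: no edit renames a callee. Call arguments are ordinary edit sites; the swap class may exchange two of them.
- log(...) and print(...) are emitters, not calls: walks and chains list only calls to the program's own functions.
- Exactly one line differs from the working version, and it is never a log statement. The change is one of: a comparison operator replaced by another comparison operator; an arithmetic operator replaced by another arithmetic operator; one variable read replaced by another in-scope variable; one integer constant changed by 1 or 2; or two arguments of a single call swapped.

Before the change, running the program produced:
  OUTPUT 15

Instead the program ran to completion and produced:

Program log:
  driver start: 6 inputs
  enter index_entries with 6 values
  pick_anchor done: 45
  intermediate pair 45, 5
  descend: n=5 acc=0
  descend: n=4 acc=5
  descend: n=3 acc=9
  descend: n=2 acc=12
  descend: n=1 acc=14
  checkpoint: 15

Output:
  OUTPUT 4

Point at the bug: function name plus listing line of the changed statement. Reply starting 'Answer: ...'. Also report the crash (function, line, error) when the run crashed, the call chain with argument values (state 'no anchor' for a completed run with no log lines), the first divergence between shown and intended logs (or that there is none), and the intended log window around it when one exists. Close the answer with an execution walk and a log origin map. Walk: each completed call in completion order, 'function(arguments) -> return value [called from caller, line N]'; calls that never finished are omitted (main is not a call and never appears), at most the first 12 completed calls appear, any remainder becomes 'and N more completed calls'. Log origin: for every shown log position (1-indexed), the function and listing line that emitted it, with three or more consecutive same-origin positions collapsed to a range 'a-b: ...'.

Answer: the defect is in main at line 27.
The tell: The two runs log identically and part ways only at the printed values.
Call chain: main.
First divergence: none; the two logs match at every position.
Execution walk:
  pick_anchor([4, 12, 12, 6, 10, 1]) -> 45  [called from index_entries, line 16]
  collect_span(0, 15) -> 15  [called from collect_span, line 5]
  collect_span(1, 14) -> 15  [called from collect_span, line 5]
  collect_span(2, 12) -> 15  [called from collect_span, line 5]
  collect_span(3, 9) -> 15  [called from collect_span, line 5]
  collect_span(4, 5) -> 15  [called from collect_span, line 5]
  collect_span(5, 0) -> 15  [called from index_entries, line 19]
  index_entries([4, 12, 12, 6, 10, 1]) -> 15  [called from main, line 25]
Log origin:
  1 — main, line 24
  2 — index_entries, line 15
  3 — pick_anchor, line 11
  4 — index_entries, line 18
  5-9 — collect_span, line 4
  10 — main, line 26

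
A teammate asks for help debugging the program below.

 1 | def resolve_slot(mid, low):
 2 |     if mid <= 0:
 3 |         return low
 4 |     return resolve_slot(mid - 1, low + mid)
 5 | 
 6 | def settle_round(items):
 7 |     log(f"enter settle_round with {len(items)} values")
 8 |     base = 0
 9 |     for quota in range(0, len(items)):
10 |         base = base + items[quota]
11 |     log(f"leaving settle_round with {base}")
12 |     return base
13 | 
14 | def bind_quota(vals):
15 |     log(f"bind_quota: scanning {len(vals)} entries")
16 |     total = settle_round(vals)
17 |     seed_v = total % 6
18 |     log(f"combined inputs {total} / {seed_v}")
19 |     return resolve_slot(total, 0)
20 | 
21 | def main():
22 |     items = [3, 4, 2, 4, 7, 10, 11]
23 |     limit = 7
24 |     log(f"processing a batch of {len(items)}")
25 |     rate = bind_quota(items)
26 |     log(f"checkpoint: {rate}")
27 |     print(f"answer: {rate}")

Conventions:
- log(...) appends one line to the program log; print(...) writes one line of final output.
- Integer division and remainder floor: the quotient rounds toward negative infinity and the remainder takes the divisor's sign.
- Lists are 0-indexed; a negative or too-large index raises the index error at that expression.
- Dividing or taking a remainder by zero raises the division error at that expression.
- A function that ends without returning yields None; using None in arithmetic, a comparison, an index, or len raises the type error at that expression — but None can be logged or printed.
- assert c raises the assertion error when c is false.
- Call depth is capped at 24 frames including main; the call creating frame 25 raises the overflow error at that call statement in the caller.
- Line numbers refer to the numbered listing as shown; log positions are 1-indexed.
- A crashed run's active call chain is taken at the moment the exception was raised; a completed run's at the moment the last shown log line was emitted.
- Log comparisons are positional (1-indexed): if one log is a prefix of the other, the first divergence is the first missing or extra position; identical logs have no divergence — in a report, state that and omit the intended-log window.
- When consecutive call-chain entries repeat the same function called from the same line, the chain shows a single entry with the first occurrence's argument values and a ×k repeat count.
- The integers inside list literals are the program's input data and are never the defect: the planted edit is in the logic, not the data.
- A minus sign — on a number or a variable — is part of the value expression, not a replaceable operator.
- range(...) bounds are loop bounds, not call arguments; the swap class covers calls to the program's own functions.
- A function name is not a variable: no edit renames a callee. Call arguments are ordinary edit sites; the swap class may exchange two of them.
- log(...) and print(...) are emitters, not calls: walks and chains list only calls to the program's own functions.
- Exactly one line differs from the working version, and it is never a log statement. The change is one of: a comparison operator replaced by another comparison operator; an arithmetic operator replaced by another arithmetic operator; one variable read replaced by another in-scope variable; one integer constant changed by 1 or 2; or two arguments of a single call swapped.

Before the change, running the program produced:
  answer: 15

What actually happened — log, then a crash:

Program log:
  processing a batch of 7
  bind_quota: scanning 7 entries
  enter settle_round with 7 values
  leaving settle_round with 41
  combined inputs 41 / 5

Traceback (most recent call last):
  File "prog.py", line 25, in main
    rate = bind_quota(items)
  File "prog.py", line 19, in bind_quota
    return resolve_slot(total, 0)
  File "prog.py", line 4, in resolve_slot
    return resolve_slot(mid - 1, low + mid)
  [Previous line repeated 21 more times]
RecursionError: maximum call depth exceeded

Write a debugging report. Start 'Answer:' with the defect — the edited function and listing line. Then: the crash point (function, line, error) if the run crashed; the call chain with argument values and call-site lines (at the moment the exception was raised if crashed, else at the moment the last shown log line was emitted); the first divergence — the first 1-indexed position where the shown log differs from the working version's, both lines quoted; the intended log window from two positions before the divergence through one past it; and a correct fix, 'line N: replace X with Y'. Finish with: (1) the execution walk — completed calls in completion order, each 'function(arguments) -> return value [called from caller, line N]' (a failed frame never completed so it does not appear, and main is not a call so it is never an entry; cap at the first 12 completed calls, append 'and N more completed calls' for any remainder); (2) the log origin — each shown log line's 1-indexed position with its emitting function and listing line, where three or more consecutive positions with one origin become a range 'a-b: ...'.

Answer: the defect is in bind_quota at line 19.
The tell: Only 5 log lines were emitted before the run died; the intended continuation was 'checkpoint: 15'.
Crash: resolve_slot, line 4, RecursionError.
Call chain: main -> bind_quota([3, 4, 2, 4, 7, 10, 11]) (called at line 25) -> resolve_slot(41, 0) (called at line 19) -> resolve_slot(40, 41) (called at line 4) ×21.
First divergence: position 6; the shown log stops at 5 lines while the working version next logs 'checkpoint: 15'.
Intended log window:
  4: leaving settle_round with 41
  5: combined inputs 41 / 5
  6: checkpoint: 15
Execution walk:
  settle_round([3, 4, 2, 4, 7, 10, 11]) -> 41  [called from bind_quota, line 16]
Origin of each log line:
  1: logged in main at line 24
  2: logged in bind_quota at line 15
  3: logged in settle_round at line 7
  4: logged in settle_round at line 11
  5: logged in bind_quota at line 18
A correct fix: line 19: replace `total` with `seed_v`.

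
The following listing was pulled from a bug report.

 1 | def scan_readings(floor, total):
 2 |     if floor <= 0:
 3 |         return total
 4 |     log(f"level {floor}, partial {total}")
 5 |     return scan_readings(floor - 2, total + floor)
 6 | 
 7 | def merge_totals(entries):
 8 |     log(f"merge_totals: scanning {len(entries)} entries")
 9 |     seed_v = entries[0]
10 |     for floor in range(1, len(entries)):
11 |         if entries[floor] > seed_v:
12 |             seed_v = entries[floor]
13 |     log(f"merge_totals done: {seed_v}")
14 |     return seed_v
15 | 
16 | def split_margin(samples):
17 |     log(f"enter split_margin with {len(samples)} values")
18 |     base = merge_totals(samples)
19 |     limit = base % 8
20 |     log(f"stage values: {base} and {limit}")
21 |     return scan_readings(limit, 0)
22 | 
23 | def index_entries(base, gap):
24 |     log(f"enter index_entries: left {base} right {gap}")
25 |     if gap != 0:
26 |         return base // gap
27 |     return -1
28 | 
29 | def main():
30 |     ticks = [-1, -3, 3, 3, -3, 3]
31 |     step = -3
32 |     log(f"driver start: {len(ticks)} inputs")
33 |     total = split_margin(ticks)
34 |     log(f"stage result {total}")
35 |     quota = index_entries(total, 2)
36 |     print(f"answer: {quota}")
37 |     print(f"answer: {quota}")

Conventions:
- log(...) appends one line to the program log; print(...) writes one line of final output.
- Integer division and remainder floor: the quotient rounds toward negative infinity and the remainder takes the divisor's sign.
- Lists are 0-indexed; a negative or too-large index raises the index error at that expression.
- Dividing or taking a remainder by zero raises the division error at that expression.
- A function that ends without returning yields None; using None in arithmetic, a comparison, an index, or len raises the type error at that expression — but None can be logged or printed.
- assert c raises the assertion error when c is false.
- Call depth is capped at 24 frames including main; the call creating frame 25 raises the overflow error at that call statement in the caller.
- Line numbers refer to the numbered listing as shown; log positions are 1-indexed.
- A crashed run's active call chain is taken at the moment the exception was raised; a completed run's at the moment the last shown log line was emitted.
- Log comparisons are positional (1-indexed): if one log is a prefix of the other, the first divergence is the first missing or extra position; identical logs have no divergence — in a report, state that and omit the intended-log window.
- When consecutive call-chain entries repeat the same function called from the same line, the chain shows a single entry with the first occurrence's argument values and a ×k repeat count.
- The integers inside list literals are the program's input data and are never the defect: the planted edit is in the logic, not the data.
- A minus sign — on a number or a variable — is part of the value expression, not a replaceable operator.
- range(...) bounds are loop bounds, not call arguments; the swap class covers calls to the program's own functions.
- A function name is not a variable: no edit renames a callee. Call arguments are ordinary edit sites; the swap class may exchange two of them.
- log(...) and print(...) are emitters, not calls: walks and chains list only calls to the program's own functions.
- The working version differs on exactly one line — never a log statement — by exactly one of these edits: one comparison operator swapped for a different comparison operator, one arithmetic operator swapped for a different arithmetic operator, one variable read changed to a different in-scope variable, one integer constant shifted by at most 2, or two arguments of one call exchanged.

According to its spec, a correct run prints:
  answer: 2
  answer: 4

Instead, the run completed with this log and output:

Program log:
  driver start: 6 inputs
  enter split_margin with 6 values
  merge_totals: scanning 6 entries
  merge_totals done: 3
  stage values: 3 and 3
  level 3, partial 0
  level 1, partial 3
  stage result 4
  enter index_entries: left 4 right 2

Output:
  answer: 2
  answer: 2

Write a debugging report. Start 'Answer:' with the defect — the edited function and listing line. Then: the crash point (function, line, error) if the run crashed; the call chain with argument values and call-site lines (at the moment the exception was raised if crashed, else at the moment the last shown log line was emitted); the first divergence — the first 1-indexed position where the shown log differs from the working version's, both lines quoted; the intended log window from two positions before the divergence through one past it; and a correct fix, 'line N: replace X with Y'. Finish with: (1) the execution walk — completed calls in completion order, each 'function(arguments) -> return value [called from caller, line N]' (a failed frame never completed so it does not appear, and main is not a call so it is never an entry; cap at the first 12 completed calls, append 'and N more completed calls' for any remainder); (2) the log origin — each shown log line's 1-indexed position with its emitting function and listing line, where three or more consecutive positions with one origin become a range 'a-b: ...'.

Answer: the defect is in main at line 37.
Core observation: Every logged value matches the working version; the printed result is what differs.
Call chain: main -> index_entries(4, 2) (called at line 35).
First divergence: none — the logs agree in full.
Execution walk:
  merge_totals([-1, -3, 3, 3, -3, 3]) -> 3  [called from split_margin, line 18]
  scan_readings(-1, 4) -> 4  [called from scan_readings, line 5]
  scan_readings(1, 3) -> 4  [called from scan_readings, line 5]
  scan_readings(3, 0) -> 4  [called from split_margin, line 21]
  split_margin([-1, -3, 3, 3, -3, 3]) -> 4  [called from main, line 33]
  index_entries(4, 2) -> 2  [called from main, line 35]
Origin of each log line:
  1: logged in main at line 32
  2: logged in split_margin at line 17
  3: logged in merge_totals at line 8
  4: logged in merge_totals at line 13
  5: logged in split_margin at line 20
  6: logged in scan_readings at line 4
  7: logged in scan_readings at line 4
  8: logged in main at line 34
  9: logged in index_entries at line 24
A correct fix: line 37: replace `quota` with `total`.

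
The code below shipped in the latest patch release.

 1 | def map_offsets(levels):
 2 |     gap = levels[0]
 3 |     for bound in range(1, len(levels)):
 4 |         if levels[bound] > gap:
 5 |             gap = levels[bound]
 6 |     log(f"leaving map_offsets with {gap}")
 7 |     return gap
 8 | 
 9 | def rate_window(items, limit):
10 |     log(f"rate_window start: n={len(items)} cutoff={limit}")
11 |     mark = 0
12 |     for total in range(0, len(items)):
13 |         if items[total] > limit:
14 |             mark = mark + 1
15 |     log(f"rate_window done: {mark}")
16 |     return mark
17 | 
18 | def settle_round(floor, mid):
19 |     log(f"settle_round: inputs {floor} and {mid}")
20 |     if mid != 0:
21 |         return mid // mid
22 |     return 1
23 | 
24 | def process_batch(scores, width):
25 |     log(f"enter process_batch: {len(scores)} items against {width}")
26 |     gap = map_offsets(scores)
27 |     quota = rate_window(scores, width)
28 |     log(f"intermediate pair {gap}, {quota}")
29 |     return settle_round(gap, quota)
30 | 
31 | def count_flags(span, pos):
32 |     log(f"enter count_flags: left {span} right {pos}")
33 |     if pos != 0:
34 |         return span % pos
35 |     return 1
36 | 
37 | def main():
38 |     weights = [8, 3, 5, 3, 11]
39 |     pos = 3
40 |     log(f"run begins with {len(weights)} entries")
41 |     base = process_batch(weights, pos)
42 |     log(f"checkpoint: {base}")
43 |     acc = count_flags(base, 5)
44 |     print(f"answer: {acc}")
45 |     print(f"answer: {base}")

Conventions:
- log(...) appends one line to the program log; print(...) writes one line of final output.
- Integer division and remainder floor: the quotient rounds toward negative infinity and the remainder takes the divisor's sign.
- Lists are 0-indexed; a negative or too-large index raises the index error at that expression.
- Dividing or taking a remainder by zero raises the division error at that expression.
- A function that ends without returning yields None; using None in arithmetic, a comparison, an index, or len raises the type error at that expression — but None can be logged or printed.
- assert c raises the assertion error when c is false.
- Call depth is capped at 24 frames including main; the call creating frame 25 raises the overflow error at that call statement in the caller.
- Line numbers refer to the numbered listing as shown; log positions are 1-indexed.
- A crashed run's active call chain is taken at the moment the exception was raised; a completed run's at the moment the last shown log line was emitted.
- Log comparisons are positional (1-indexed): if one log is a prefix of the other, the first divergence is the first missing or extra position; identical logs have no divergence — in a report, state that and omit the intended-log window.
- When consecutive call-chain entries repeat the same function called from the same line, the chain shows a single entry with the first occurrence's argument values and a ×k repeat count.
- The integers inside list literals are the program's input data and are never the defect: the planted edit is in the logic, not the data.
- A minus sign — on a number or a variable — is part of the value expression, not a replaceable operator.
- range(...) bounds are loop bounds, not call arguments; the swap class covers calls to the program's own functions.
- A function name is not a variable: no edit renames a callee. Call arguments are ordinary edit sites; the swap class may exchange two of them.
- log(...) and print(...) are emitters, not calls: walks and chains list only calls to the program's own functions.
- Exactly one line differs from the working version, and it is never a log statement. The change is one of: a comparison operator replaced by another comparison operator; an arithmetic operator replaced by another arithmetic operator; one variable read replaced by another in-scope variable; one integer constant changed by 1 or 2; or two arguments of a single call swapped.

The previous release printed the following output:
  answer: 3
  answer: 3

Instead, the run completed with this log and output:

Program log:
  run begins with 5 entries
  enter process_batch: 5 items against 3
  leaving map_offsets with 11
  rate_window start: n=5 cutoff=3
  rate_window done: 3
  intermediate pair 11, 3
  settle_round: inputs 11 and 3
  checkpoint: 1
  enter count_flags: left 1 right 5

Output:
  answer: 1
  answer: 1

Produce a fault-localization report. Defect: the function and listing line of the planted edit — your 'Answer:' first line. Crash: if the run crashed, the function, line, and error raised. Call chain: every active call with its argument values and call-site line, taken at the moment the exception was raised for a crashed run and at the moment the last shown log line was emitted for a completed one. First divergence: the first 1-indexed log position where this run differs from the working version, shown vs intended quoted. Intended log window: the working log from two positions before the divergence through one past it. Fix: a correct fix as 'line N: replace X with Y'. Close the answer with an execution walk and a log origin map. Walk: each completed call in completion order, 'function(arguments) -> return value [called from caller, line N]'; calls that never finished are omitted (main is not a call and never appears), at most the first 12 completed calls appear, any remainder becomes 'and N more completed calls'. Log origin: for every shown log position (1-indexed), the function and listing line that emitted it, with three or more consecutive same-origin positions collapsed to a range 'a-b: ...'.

Answer: the defect is in settle_round at line 21.
The tell: At log position 8 the runs split — shown 'checkpoint: 1', but the working version logs 'checkpoint: 3'.
Call chain: main -> count_flags(1, 5) (called at line 43).
First divergence: position 8 — the shown line 'checkpoint: 1' should read 'checkpoint: 3'.
Intended log window:
  6: intermediate pair 11, 3
  7: settle_round: inputs 11 and 3
  8: checkpoint: 3
  9: enter count_flags: left 3 right 5
Execution walk:
  map_offsets([8, 3, 5, 3, 11]) -> 11  [called from process_batch, line 26]
  rate_window([8, 3, 5, 3, 11], 3) -> 3  [called from process_batch, line 27]
  settle_round(11, 3) -> 1  [called from process_batch, line 29]
  process_batch([8, 3, 5, 3, 11], 3) -> 1  [called from main, line 41]
  count_flags(1, 5) -> 1  [called from main, line 43]
Log origin:
  1: from main, line 40
  2: from process_batch, line 25
  3: from map_offsets, line 6
  4: from rate_window, line 10
  5: from rate_window, line 15
  6: from process_batch, line 28
  7: from settle_round, line 19
  8: from main, line 42
  9: from count_flags, line 32
A correct fix: line 21: replace `mid // mid` with `floor // mid`.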